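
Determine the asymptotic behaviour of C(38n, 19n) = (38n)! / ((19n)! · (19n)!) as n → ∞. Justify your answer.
C(38n, 19n) ~ (4)^(19n) · sqrt(1/(π·19n))

Write N = 19n. Apply Stirling to each factorial:
  (2N)! ~ sqrt(2π·2N) · (2N/e)^(2N),
  N! ~ sqrt(2π N) · (N/e)^N,
  (1N)! ~ sqrt(2π·1N) · (1N/e)^(1N).
The exponential factors combine to (2N)^(2N) / (N^N · (1N)^(1N)) = 2^(2N)/1^(1N) = (2^2/1^1)^N = (4)^N.
The square-root prefactors combine to sqrt(2π·2N) / (sqrt(2π N)·sqrt(2π·1N)) = sqrt(2 / (2π·1·N)) = sqrt(1/(π·19n)).
Substituting N = 19n: C(38n, 19n) ~ (4)^(19n) · sqrt(1/(π·19n)).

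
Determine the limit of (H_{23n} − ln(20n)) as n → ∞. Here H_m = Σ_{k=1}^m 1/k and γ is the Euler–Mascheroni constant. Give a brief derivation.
lim = ln(23/20) + γ

By Euler-Maclaurin, H_m = ln m + γ + O(1/m). So
  H_{23n} − ln(20n) = ln(23n) + γ − ln(20n) + O(1/n)
                       = ln(23/20) + γ + O(1/n).
Hence the limit is ln(23/20) + γ.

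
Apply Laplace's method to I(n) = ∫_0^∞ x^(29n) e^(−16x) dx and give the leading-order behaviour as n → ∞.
I(n) ~ (sqrt(2π·29n) / 16) · (29n/(16e))^(29n)

Write the integrand as exp(29n ln x − 16x) and set f(x) = 29n ln x − 16x. Then f'(x) = 29n/x − 16 = 0 at x* = 29n/16, and f''(x*) = −29n/x*^2 = −16^2/(29n). Laplace's method (interior maximum) gives
  I(n) ~ e^(f(x*)) · sqrt(2π / |f''(x*)|)
        = exp(29n ln(29n/16) − 29n) · sqrt(2π · 29n / 16^2)
        = (29n/16)^(29n) e^(−29n) · sqrt(2π·29n) / 16
        = (sqrt(2π·29n) / 16) · (29n/(16e))^(29n).
This matches Γ(29n+1)/16^(29n+1) with Stirling applied to Γ.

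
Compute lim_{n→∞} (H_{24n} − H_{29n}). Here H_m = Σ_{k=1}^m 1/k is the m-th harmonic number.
lim = ln(24/29)

Euler-Maclaurin gives H_m = ln m + γ + 1/(2m) + O(1/m^2). The γ and O(1/m) terms cancel in the difference:
  H_{24n} − H_{29n} = ln(24n) − ln(29n) + O(1/n) = ln(24/29) + O(1/n).
Hence the limit is ln(24/29).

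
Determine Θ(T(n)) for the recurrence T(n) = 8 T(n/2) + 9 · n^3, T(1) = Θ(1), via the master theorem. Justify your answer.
T(n) = Θ(n^3 log n)

log_2 8 = 3, and f(n) = 9 · n^3 = Θ(n^(log_2 8)). This is Case 2 of the master theorem: T(n) = Θ(f(n) · log n) = Θ(n^3 log n).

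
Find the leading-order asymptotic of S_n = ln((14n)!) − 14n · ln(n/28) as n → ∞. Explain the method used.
S_n ~ 14n · (ln 392 − 1) + O(ln n)

Stirling: ln((14n)!) = 14n ln(14n) − 14n + O(ln n).
  S_n = 14n ln(14n) − 14n − 14n ln(n/28) + O(ln n)
      = 14n ln(14n) − 14n ln n + 14n ln 28 − 14n + O(ln n)
      = 14n ln 14 + 14n ln 28 − 14n + O(ln n)
      = 14n (ln 392 − 1) + O(ln n).
Numerically ln(392) − 1 ≈ 4.9713.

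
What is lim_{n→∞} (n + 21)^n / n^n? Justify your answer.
lim = e^21

Rewrite as (1 + 21/n)^(n). By the standard limit (1 + x/n)^n → e^x, we have (1 + 21/n)^n → e^21, and raising to the 1st power gives e^21.
More precisely, ln[(1 + 21/n)^(n)] = n · ln(1 + 21/n) = n · (21/n + O(1/n^2)) = 21 + O(1/n) → 21.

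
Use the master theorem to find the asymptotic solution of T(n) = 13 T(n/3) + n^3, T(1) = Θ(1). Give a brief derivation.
T(n) = Θ(n^3)

log_3 13 ≈ 2.335. f(n) = n^3 dominates n^(log_3 13) since 3 > 2.335, and the regularity condition a·f(n/b) = 13·(n/3)^3 = (13/27)·n^3 ≤ c·f(n) holds with c = 13/27 ≈ 0.481 < 1. So this is Case 3: T(n) = Θ(f(n)) = Θ(n^3).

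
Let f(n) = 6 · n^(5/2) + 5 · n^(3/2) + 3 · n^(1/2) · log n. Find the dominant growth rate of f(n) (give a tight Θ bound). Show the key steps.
f(n) ∈ Θ(n^(5/2))

Compare the terms by growth order. For large n, n^a · (log n)^b dominates n^a' · (log n)^b' iff a > a', or (a = a' and b > b'). Ranking the 3 terms shows the dominant one is 6 · n^(5/2). Hence f(n) ∈ Θ(n^(5/2)).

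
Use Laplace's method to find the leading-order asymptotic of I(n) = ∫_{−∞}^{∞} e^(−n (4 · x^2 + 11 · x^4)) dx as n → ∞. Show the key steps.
I(n) ~ sqrt(π/(4n))

φ(x) = 4 · x^2 + 11 · x^4 has its unique global minimum at x* = 0 (since φ'(x) = 8x + 44x^3 = 0 only at x = 0 for real x with both coefficients positive, and φ → ∞ as |x| → ∞). At x* = 0, φ(0) = 0 and φ''(0) = 8. Laplace's method then gives
  I(n) ~ sqrt(2π / (n · φ''(0))) · e^(−n φ(0)) = sqrt(2π / (8n)) = sqrt(π/(4n)).
The 11 · x^4 term contributes only at subleading order (an O(1/n) relative correction).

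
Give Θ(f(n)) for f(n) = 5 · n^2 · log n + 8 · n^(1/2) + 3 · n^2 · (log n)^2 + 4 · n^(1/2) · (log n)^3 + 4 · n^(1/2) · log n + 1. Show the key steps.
f(n) ∈ Θ(n^2 · (log n)^2)

Compare the terms by growth order. For large n, n^a · (log n)^b dominates n^a' · (log n)^b' iff a > a', or (a = a' and b > b'). Ranking the 6 terms shows the dominant one is 3 · n^2 · (log n)^2. Hence f(n) ∈ Θ(n^2 · (log n)^2).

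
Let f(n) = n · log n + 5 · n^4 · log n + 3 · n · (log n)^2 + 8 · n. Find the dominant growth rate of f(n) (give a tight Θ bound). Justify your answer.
f(n) ∈ Θ(n^4 · log n)

Compare the terms by growth order. For large n, n^a · (log n)^b dominates n^a' · (log n)^b' iff a > a', or (a = a' and b > b'). Ranking the 4 terms shows the dominant one is 5 · n^4 · log n. Hence f(n) ∈ Θ(n^4 · log n).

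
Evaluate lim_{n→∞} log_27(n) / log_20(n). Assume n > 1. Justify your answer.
lim = ln(20) / ln(27) = log_27(20)

Change of base: log_27(n) = ln n / ln 27 and log_20(n) = ln n / ln 20. The ratio is (ln n / ln 27) · (ln 20 / ln n) = ln 20 / ln 27, a constant independent of n. So the limit is ln 20 / ln 27 = log_27(20).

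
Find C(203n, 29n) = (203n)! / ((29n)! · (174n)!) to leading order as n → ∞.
C(203n, 29n) ~ (823543/46656)^(29n) · sqrt(7/(12π·29n))

Write N = 29n. Apply Stirling to each factorial:
  (7N)! ~ sqrt(2π·7N) · (7N/e)^(7N),
  N! ~ sqrt(2π N) · (N/e)^N,
  (6N)! ~ sqrt(2π·6N) · (6N/e)^(6N).
The exponential factors combine to (7N)^(7N) / (N^N · (6N)^(6N)) = 7^(7N)/6^(6N) = (7^7/6^6)^N = (823543/46656)^N.
The square-root prefactors combine to sqrt(2π·7N) / (sqrt(2π N)·sqrt(2π·6N)) = sqrt(7 / (2π·6·N)) = sqrt(7/(12π·29n)).
Substituting N = 29n: C(203n, 29n) ~ (823543/46656)^(29n) · sqrt(7/(12π·29n)).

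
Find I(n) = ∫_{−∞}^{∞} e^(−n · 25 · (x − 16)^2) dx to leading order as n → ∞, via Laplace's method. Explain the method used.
I(n) = sqrt(π/(25n))

Here φ(x) = 25 · (x − 16)^2 has its unique minimum at x* = 16 with φ(x*) = 0 and φ''(x*) = 50. Laplace's method gives
  I(n) ~ e^(−n φ(x*)) · sqrt(2π / (n · φ''(x*))) = sqrt(2π / (50n)) = sqrt(π/(25n)).
This is exact: substituting u = (x − 16)·sqrt(25n) gives I(n) = (1/sqrt(25n)) ∫_{−∞}^{∞} e^(−u^2) du = sqrt(π/(25n)).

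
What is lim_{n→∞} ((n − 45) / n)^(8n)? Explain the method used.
lim = e^(−360)

Rewrite as (1 − 45/n)^(8n). By the standard limit (1 + x/n)^n → e^x, we have (1 − 45/n)^n → e^(−45), and raising to the 8th power gives e^(−360).
More precisely, ln[(1 − 45/n)^(8n)] = 8n · ln(1 − 45/n) = 8n · (-45/n + O(1/n^2)) = -360 + O(1/n) → -360.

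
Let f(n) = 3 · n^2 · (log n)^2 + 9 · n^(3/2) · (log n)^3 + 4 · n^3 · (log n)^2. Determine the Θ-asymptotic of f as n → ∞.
f(n) ∈ Θ(n^3 · (log n)^2)

Compare the terms by growth order. For large n, n^a · (log n)^b dominates n^a' · (log n)^b' iff a > a', or (a = a' and b > b'). Ranking the 3 terms shows the dominant one is 4 · n^3 · (log n)^2. Hence f(n) ∈ Θ(n^3 · (log n)^2).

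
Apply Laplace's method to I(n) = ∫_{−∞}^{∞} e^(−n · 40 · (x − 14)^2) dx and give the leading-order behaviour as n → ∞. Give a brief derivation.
I(n) = sqrt(π/(40n))

Here φ(x) = 40 · (x − 14)^2 has its unique minimum at x* = 14 with φ(x*) = 0 and φ''(x*) = 80. Laplace's method gives
  I(n) ~ e^(−n φ(x*)) · sqrt(2π / (n · φ''(x*))) = sqrt(2π / (80n)) = sqrt(π/(40n)).
This is exact: substituting u = (x − 14)·sqrt(40n) gives I(n) = (1/sqrt(40n)) ∫_{−∞}^{∞} e^(−u^2) du = sqrt(π/(40n)).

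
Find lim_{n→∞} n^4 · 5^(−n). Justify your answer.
lim = 0

Exponentials with base > 1 dominate every fixed polynomial: for any fixed c, n^c / 5^n → 0 as n → ∞ (e.g. by the ratio test, or by writing 5^n = e^(n ln 5) and noting e^(n ln 5) / n^c → ∞). Hence n^4 · 5^(−n) = n^4 / 5^n → 0.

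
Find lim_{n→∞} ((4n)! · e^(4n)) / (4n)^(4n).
lim = ∞

Stirling: (4n)! ~ sqrt(2π·4n) · (4n/e)^(4n). Hence
  (4n)! · e^(4n) / (4n)^(4n) ~ sqrt(2π·4n) = sqrt(2π·4) · sqrt(n) → ∞.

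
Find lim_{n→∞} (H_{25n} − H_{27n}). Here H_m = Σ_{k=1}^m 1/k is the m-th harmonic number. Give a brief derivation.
lim = ln(25/27)

Euler-Maclaurin gives H_m = ln m + γ + 1/(2m) + O(1/m^2). The γ and O(1/m) terms cancel in the difference:
  H_{25n} − H_{27n} = ln(25n) − ln(27n) + O(1/n) = ln(25/27) + O(1/n).
Hence the limit is ln(25/27).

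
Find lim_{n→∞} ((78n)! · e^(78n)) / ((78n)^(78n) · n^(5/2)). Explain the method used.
lim = 0

Stirling: (78n)! ~ sqrt(2π·78n) · (78n/e)^(78n). Hence
  (78n)! · e^(78n) / (78n)^(78n) ~ sqrt(2π·78n).
Dividing by n^(5/2): sqrt(2π·78n) / n^(5/2) = sqrt(2π·78) · n^((1−5)/2), so the expression behaves like sqrt(2π·78) · n^((1−5)/2) → 0.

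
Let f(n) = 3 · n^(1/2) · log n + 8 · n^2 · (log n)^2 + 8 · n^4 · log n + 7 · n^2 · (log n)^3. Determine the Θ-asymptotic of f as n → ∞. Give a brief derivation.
f(n) ∈ Θ(n^4 · log n)

Compare the terms by growth order. For large n, n^a · (log n)^b dominates n^a' · (log n)^b' iff a > a', or (a = a' and b > b'). Ranking the 4 terms shows the dominant one is 8 · n^4 · log n. Hence f(n) ∈ Θ(n^4 · log n).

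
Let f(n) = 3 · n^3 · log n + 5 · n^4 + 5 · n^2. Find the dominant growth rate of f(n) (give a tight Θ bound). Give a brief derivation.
f(n) ∈ Θ(n^4)

Compare the terms by growth order. For large n, n^a · (log n)^b dominates n^a' · (log n)^b' iff a > a', or (a = a' and b > b'). Ranking the 3 terms shows the dominant one is 5 · n^4. Hence f(n) ∈ Θ(n^4).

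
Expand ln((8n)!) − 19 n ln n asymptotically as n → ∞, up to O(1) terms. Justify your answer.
ln((8n)!) − 19 n ln n = −11 n ln n + 8(ln 8 − 1) n + (1/2) ln(2π·8n) + O(1/n)

Stirling: ln((8n)!) = 8n ln(8n) − 8n + (1/2) ln(2π·8n) + O(1/n).
Expand 8n ln(8n) = 8n (ln n + ln 8) = 8n ln n + 8n ln 8.
Subtract 19n ln n: leading term is (8 − 19) n ln n = −11 n ln n. The next term is 8n ln 8 − 8n = 8(ln 8 − 1) n. Then the (1/2) ln(2π·8n) correction.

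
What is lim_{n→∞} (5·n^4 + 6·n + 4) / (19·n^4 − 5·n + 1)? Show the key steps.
lim = 5/19

For large n the leading n^4 terms dominate both numerator and denominator. Dividing top and bottom by n^4, every other term tends to 0, leaving 5/19.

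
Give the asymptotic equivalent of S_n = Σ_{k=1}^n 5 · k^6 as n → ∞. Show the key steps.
S_n ~ 5 · n^7 / 7

By integral comparison (Euler-Maclaurin), Σ_{k=1}^n 5 · k^6 = 5 · ∫_0^n x^6 dx + O(n^6) = 5 · n^7/7 + O(n^6). (Equivalently, Faulhaber's formula gives the same leading term.)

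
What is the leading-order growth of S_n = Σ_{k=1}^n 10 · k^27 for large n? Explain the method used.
S_n ~ 5 · n^28 / 14

By integral comparison (Euler-Maclaurin), Σ_{k=1}^n 10 · k^27 = 10 · ∫_0^n x^27 dx + O(n^27) = 10 · n^28/28 = 5 · n^28 / 14 + O(n^27). (Equivalently, Faulhaber's formula gives the same leading term.)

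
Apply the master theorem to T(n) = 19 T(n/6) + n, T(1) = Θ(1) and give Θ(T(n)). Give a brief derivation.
T(n) = Θ(n^(log_6 19))

Master theorem: compare f(n) = n to n^(log_6 19) where log_6 19 ≈ 1.643. Since 1 < log_6 19, we have f(n) = O(n^(log_6 19 − ε)) for some ε > 0 — Case 1. Hence T(n) = Θ(n^(log_6 19)).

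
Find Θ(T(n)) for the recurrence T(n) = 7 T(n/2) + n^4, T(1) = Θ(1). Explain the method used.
T(n) = Θ(n^4)

log_2 7 ≈ 2.807. f(n) = n^4 dominates n^(log_2 7) since 4 > 2.807, and the regularity condition a·f(n/b) = 7·(n/2)^4 = (7/16)·n^4 ≤ c·f(n) holds with c = 7/16 ≈ 0.438 < 1. So this is Case 3: T(n) = Θ(f(n)) = Θ(n^4).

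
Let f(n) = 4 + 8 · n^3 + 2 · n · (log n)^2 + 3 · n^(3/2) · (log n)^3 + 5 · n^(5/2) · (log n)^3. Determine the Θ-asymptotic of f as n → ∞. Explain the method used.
f(n) ∈ Θ(n^3)

Compare the terms by growth order. For large n, n^a · (log n)^b dominates n^a' · (log n)^b' iff a > a', or (a = a' and b > b'). Ranking the 5 terms shows the dominant one is 8 · n^3. Hence f(n) ∈ Θ(n^3).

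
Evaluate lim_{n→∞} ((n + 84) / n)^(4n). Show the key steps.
lim = e^336

Rewrite as (1 + 84/n)^(4n). By the standard limit (1 + x/n)^n → e^x, we have (1 + 84/n)^n → e^84, and raising to the 4th power gives e^336.
More precisely, ln[(1 + 84/n)^(4n)] = 4n · ln(1 + 84/n) = 4n · (84/n + O(1/n^2)) = 336 + O(1/n) → 336.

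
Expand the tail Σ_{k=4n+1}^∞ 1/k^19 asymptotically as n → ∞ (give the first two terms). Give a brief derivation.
Σ_{k>4n} 1/k^19 = 1/(18 · (4n)^18) − 1/(2 · (4n)^19) + O(1/(4n)^20)

Compare to the integral: ∫_{4n}^∞ x^(−19) dx = [−x^(−18)/18]_{4n}^∞ = 1/((19−1)·(4n)^18). The Euler-Maclaurin correction adds −f(4n)/2 = −1/(2·(4n)^19). Euler-Maclaurin then gives
  Σ_{k>4n} 1/k^19 = ∫_{4n}^∞ dx/x^19 − 1/(2·(4n)^19) + O(1/(4n)^20).
(Equivalently this is ζ(19) − Σ_{k≤4n} 1/k^19.)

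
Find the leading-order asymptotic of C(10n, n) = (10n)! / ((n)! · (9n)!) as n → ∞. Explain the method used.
C(10n, n) ~ (10000000000/387420489)^(n) · sqrt(5/(9π·n))

Write N = n. Apply Stirling to each factorial:
  (10N)! ~ sqrt(2π·10N) · (10N/e)^(10N),
  N! ~ sqrt(2π N) · (N/e)^N,
  (9N)! ~ sqrt(2π·9N) · (9N/e)^(9N).
The exponential factors combine to (10N)^(10N) / (N^N · (9N)^(9N)) = 10^(10N)/9^(9N) = (10^10/9^9)^N = (10000000000/387420489)^N.
The square-root prefactors combine to sqrt(2π·10N) / (sqrt(2π N)·sqrt(2π·9N)) = sqrt(10 / (2π·9·N)) = sqrt(5/(9π·n)).
Substituting N = n: C(10n, n) ~ (10000000000/387420489)^(n) · sqrt(5/(9π·n)).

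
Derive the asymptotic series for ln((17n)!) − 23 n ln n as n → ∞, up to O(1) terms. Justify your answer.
ln((17n)!) − 23 n ln n = −6 n ln n + 17(ln 17 − 1) n + (1/2) ln(2π·17n) + O(1/n)

Stirling: ln((17n)!) = 17n ln(17n) − 17n + (1/2) ln(2π·17n) + O(1/n).
Expand 17n ln(17n) = 17n (ln n + ln 17) = 17n ln n + 17n ln 17.
Subtract 23n ln n: leading term is (17 − 23) n ln n = −6 n ln n. The next term is 17n ln 17 − 17n = 17(ln 17 − 1) n. Then the (1/2) ln(2π·17n) correction.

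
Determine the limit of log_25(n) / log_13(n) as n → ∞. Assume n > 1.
lim = ln(13) / ln(25) = log_25(13)

Change of base: log_25(n) = ln n / ln 25 and log_13(n) = ln n / ln 13. The ratio is (ln n / ln 25) · (ln 13 / ln n) = ln 13 / ln 25, a constant independent of n. So the limit is ln 13 / ln 25 = log_25(13).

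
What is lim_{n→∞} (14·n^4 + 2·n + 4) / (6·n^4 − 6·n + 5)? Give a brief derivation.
lim = 14/6 = 7/3

For large n the leading n^4 terms dominate both numerator and denominator. Dividing top and bottom by n^4, every other term tends to 0, leaving 14/6 = 7/3.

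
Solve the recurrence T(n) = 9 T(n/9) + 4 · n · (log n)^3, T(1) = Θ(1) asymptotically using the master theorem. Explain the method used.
T(n) = Θ(n · (log n)^4)

Here log_9 9 = 1 and f(n) = 4 · n · (log n)^3 = Θ(n^(log_9 9) · (log n)^3). This is the extended Case 2 of the master theorem (f matches the critical exponent up to log factors), giving T(n) = Θ(n^(log_9 9) · (log n)^(3+1)) = Θ(n · (log n)^4).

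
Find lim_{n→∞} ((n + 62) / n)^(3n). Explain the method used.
lim = e^186

Rewrite as (1 + 62/n)^(3n). By the standard limit (1 + x/n)^n → e^x, we have (1 + 62/n)^n → e^62, and raising to the 3rd power gives e^186.
More precisely, ln[(1 + 62/n)^(3n)] = 3n · ln(1 + 62/n) = 3n · (62/n + O(1/n^2)) = 186 + O(1/n) → 186.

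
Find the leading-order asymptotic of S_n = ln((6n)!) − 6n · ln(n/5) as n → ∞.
S_n ~ 6n · (ln 30 − 1) + O(ln n)

Stirling: ln((6n)!) = 6n ln(6n) − 6n + O(ln n).
  S_n = 6n ln(6n) − 6n − 6n ln(n/5) + O(ln n)
      = 6n ln(6n) − 6n ln n + 6n ln 5 − 6n + O(ln n)
      = 6n ln 6 + 6n ln 5 − 6n + O(ln n)
      = 6n (ln 30 − 1) + O(ln n).
Numerically ln(30) − 1 ≈ 2.4012.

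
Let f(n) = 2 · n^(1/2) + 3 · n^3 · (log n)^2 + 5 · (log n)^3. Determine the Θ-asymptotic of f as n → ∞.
f(n) ∈ Θ(n^3 · (log n)^2)

Compare the terms by growth order. For large n, n^a · (log n)^b dominates n^a' · (log n)^b' iff a > a', or (a = a' and b > b'). Ranking the 3 terms shows the dominant one is 3 · n^3 · (log n)^2. Hence f(n) ∈ Θ(n^3 · (log n)^2).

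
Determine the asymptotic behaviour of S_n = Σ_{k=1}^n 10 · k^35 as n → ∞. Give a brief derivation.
S_n ~ 5 · n^36 / 18

By integral comparison (Euler-Maclaurin), Σ_{k=1}^n 10 · k^35 = 10 · ∫_0^n x^35 dx + O(n^35) = 10 · n^36/36 = 5 · n^36 / 18 + O(n^35). (Equivalently, Faulhaber's formula gives the same leading term.)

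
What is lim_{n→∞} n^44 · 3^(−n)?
lim = 0

Exponentials with base > 1 dominate every fixed polynomial: for any fixed c, n^c / 3^n → 0 as n → ∞ (e.g. by the ratio test, or by writing 3^n = e^(n ln 3) and noting e^(n ln 3) / n^c → ∞). Hence n^44 · 3^(−n) = n^44 / 3^n → 0.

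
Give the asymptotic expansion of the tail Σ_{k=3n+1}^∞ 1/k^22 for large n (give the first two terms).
Σ_{k>3n} 1/k^22 = 1/(21 · (3n)^21) − 1/(2 · (3n)^22) + O(1/(3n)^23)

Compare to the integral: ∫_{3n}^∞ x^(−22) dx = [−x^(−21)/21]_{3n}^∞ = 1/((22−1)·(3n)^21). The Euler-Maclaurin correction adds −f(3n)/2 = −1/(2·(3n)^22). Euler-Maclaurin then gives
  Σ_{k>3n} 1/k^22 = ∫_{3n}^∞ dx/x^22 − 1/(2·(3n)^22) + O(1/(3n)^23).
(Equivalently this is ζ(22) − Σ_{k≤3n} 1/k^22.)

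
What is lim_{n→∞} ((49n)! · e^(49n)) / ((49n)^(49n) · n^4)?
lim = 0

Stirling: (49n)! ~ sqrt(2π·49n) · (49n/e)^(49n). Hence
  (49n)! · e^(49n) / (49n)^(49n) ~ sqrt(2π·49n).
Dividing by n^4: sqrt(2π·49n) / n^4 = sqrt(2π·49) · n^((1−8)/2), so the expression behaves like sqrt(2π·49) · n^((1−8)/2) → 0.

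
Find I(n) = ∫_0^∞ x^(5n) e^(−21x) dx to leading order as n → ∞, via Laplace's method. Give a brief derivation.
I(n) ~ (sqrt(2π·5n) / 21) · (5n/(21e))^(5n)

Write the integrand as exp(5n ln x − 21x) and set f(x) = 5n ln x − 21x. Then f'(x) = 5n/x − 21 = 0 at x* = 5n/21, and f''(x*) = −5n/x*^2 = −21^2/(5n). Laplace's method (interior maximum) gives
  I(n) ~ e^(f(x*)) · sqrt(2π / |f''(x*)|)
        = exp(5n ln(5n/21) − 5n) · sqrt(2π · 5n / 21^2)
        = (5n/21)^(5n) e^(−5n) · sqrt(2π·5n) / 21
        = (sqrt(2π·5n) / 21) · (5n/(21e))^(5n).
This matches Γ(5n+1)/21^(5n+1) with Stirling applied to Γ.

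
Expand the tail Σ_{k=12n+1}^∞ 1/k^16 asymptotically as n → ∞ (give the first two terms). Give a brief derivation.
Σ_{k>12n} 1/k^16 = 1/(15 · (12n)^15) − 1/(2 · (12n)^16) + O(1/(12n)^17)

Compare to the integral: ∫_{12n}^∞ x^(−16) dx = [−x^(−15)/15]_{12n}^∞ = 1/((16−1)·(12n)^15). The Euler-Maclaurin correction adds −f(12n)/2 = −1/(2·(12n)^16). Euler-Maclaurin then gives
  Σ_{k>12n} 1/k^16 = ∫_{12n}^∞ dx/x^16 − 1/(2·(12n)^16) + O(1/(12n)^17).
(Equivalently this is ζ(16) − Σ_{k≤12n} 1/k^16.)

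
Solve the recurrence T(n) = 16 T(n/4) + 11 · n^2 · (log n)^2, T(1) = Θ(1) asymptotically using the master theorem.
T(n) = Θ(n^2 · (log n)^3)

Here log_4 16 = 2 and f(n) = 11 · n^2 · (log n)^2 = Θ(n^(log_4 16) · (log n)^2). This is the extended Case 2 of the master theorem (f matches the critical exponent up to log factors), giving T(n) = Θ(n^(log_4 16) · (log n)^(2+1)) = Θ(n^2 · (log n)^3).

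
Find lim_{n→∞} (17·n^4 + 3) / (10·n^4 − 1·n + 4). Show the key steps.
lim = 17/10

For large n the leading n^4 terms dominate both numerator and denominator. Dividing top and bottom by n^4, every other term tends to 0, leaving 17/10.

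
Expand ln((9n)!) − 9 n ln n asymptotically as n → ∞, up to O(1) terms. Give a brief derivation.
ln((9n)!) − 9 n ln n = 9(ln 9 − 1) n + (1/2) ln(2π·9n) + O(1/n)

Stirling: ln((9n)!) = 9n ln(9n) − 9n + (1/2) ln(2π·9n) + O(1/n).
Since 9n ln(9n) = 9n ln n + 9n ln 9, subtracting 9n ln n cancels the n ln n term exactly. What remains is 9(ln 9 − 1) n + (1/2) ln(2π·9n) + O(1/n).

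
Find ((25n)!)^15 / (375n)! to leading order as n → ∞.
((25n)!)^15/(375n)! ~ ((2π·25n)^(14/2) / sqrt(15)) · 15^(−15·25n)  →  0

Write N = 25n. Stirling: N! ~ sqrt(2π N)(N/e)^N and (15N)! ~ sqrt(2π·15N)·(15N/e)^(15N).
  (N!)^15/(15N)! ~ (2π N)^(15/2) (N/e)^(15N) / [sqrt(2π·15N) (15N/e)^(15N)]
     = (2π N)^(15/2) / sqrt(2π·15N) · (N/(15N))^(15N)
     = (2π N)^((15−1)/2) / sqrt(15) · 15^(−15N).
Since 15^15 > 1, the factor 15^(−15N) decays exponentially, so the ratio → 0. Substituting N = 25n gives the stated form.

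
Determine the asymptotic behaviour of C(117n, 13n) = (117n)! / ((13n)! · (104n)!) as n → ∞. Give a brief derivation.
C(117n, 13n) ~ (387420489/16777216)^(13n) · sqrt(9/(16π·13n))

Write N = 13n. Apply Stirling to each factorial:
  (9N)! ~ sqrt(2π·9N) · (9N/e)^(9N),
  N! ~ sqrt(2π N) · (N/e)^N,
  (8N)! ~ sqrt(2π·8N) · (8N/e)^(8N).
The exponential factors combine to (9N)^(9N) / (N^N · (8N)^(8N)) = 9^(9N)/8^(8N) = (9^9/8^8)^N = (387420489/16777216)^N.
The square-root prefactors combine to sqrt(2π·9N) / (sqrt(2π N)·sqrt(2π·8N)) = sqrt(9 / (2π·8·N)) = sqrt(9/(16π·13n)).
Substituting N = 13n: C(117n, 13n) ~ (387420489/16777216)^(13n) · sqrt(9/(16π·13n)).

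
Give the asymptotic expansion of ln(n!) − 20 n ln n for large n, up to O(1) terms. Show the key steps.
ln(n!) − 20 n ln n = −19 n ln n − n + (1/2) ln(2π n) + O(1/n)

Stirling: ln((n)!) = n ln(n) − n + (1/2) ln(2π·n) + O(1/n).
Here n ln(n) = n ln n.
Subtract 20n ln n: leading term is (1 − 20) n ln n = −19 n ln n. The next term is −n. Then the (1/2) ln(2π·n) correction.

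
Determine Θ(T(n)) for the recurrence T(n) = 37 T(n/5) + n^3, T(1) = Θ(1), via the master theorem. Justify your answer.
T(n) = Θ(n^3)

log_5 37 ≈ 2.244. f(n) = n^3 dominates n^(log_5 37) since 3 > 2.244, and the regularity condition a·f(n/b) = 37·(n/5)^3 = (37/125)·n^3 ≤ c·f(n) holds with c = 37/125 ≈ 0.296 < 1. So this is Case 3: T(n) = Θ(f(n)) = Θ(n^3).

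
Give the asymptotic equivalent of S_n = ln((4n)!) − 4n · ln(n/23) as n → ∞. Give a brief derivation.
S_n ~ 4n · (ln 92 − 1) + O(ln n)

Stirling: ln((4n)!) = 4n ln(4n) − 4n + O(ln n).
  S_n = 4n ln(4n) − 4n − 4n ln(n/23) + O(ln n)
      = 4n ln(4n) − 4n ln n + 4n ln 23 − 4n + O(ln n)
      = 4n ln 4 + 4n ln 23 − 4n + O(ln n)
      = 4n (ln 92 − 1) + O(ln n).
Numerically ln(92) − 1 ≈ 3.5218.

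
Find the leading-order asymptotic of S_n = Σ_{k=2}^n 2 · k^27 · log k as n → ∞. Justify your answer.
S_n ~ n^28 log n / 14 − n^28 / 392

By integral comparison, S_n = ∫_1^n 2 · x^27 · log x dx + O(n^27 · log n). For the integral, ∫ x^27 log x dx = n^28 log n / 28 − n^28/784 (integration by parts). Hence S_n ~ n^28 log n / 14 − n^28 / 392.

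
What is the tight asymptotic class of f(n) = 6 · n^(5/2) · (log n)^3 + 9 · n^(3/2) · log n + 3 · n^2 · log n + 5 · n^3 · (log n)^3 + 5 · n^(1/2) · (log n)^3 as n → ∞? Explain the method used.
f(n) ∈ Θ(n^3 · (log n)^3)

Compare the terms by growth order. For large n, n^a · (log n)^b dominates n^a' · (log n)^b' iff a > a', or (a = a' and b > b'). Ranking the 5 terms shows the dominant one is 5 · n^3 · (log n)^3. Hence f(n) ∈ Θ(n^3 · (log n)^3).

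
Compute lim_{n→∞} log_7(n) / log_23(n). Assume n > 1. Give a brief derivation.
lim = ln(23) / ln(7) = log_7(23)

Change of base: log_7(n) = ln n / ln 7 and log_23(n) = ln n / ln 23. The ratio is (ln n / ln 7) · (ln 23 / ln n) = ln 23 / ln 7, a constant independent of n. So the limit is ln 23 / ln 7 = log_7(23).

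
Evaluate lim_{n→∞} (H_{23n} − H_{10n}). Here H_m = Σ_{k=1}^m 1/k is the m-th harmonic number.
lim = ln(23/10)

Euler-Maclaurin gives H_m = ln m + γ + 1/(2m) + O(1/m^2). The γ and O(1/m) terms cancel in the difference:
  H_{23n} − H_{10n} = ln(23n) − ln(10n) + O(1/n) = ln(23/10) + O(1/n).
Hence the limit is ln(23/10).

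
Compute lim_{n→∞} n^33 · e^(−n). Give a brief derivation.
lim = 0

Exponentials with base > 1 dominate every fixed polynomial: for any fixed c, n^c / e^n → 0 as n → ∞ (e.g. by the ratio test, or since e^n grows faster than any power of n). Hence n^33 · e^(−n) = n^33 / e^n → 0.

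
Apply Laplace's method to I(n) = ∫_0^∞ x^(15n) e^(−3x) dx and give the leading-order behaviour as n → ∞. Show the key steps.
I(n) ~ (sqrt(2π·15n) / 3) · (15n/(3e))^(15n)

Write the integrand as exp(15n ln x − 3x) and set f(x) = 15n ln x − 3x. Then f'(x) = 15n/x − 3 = 0 at x* = 15n/3, and f''(x*) = −15n/x*^2 = −3^2/(15n). Laplace's method (interior maximum) gives
  I(n) ~ e^(f(x*)) · sqrt(2π / |f''(x*)|)
        = exp(15n ln(15n/3) − 15n) · sqrt(2π · 15n / 3^2)
        = (15n/3)^(15n) e^(−15n) · sqrt(2π·15n) / 3
        = (sqrt(2π·15n) / 3) · (15n/(3e))^(15n).
This matches Γ(15n+1)/3^(15n+1) with Stirling applied to Γ.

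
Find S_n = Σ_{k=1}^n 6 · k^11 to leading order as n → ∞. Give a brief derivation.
S_n ~ n^12 / 2

By integral comparison (Euler-Maclaurin), Σ_{k=1}^n 6 · k^11 = 6 · ∫_0^n x^11 dx + O(n^11) = 6 · n^12/12 = n^12 / 2 + O(n^11). (Equivalently, Faulhaber's formula gives the same leading term.)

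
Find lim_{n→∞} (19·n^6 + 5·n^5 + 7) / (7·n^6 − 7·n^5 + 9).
lim = 19/7

For large n the leading n^6 terms dominate both numerator and denominator. Dividing top and bottom by n^6, every other term tends to 0, leaving 19/7.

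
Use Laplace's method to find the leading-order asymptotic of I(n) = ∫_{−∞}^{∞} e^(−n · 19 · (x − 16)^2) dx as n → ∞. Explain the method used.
I(n) = sqrt(π/(19n))

Here φ(x) = 19 · (x − 16)^2 has its unique minimum at x* = 16 with φ(x*) = 0 and φ''(x*) = 38. Laplace's method gives
  I(n) ~ e^(−n φ(x*)) · sqrt(2π / (n · φ''(x*))) = sqrt(2π / (38n)) = sqrt(π/(19n)).
This is exact: substituting u = (x − 16)·sqrt(19n) gives I(n) = (1/sqrt(19n)) ∫_{−∞}^{∞} e^(−u^2) du = sqrt(π/(19n)).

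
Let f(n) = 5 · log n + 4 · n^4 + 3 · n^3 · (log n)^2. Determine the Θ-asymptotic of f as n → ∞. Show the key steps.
f(n) ∈ Θ(n^4)

Compare the terms by growth order. For large n, n^a · (log n)^b dominates n^a' · (log n)^b' iff a > a', or (a = a' and b > b'). Ranking the 3 terms shows the dominant one is 4 · n^4. Hence f(n) ∈ Θ(n^4).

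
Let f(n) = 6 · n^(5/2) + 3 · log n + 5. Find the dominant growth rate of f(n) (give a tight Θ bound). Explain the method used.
f(n) ∈ Θ(n^(5/2))

Compare the terms by growth order. For large n, n^a · (log n)^b dominates n^a' · (log n)^b' iff a > a', or (a = a' and b > b'). Ranking the 3 terms shows the dominant one is 6 · n^(5/2). Hence f(n) ∈ Θ(n^(5/2)).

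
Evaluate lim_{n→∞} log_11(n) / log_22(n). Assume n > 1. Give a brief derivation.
lim = ln(22) / ln(11) = log_11(22)

Change of base: log_11(n) = ln n / ln 11 and log_22(n) = ln n / ln 22. The ratio is (ln n / ln 11) · (ln 22 / ln n) = ln 22 / ln 11, a constant independent of n. So the limit is ln 22 / ln 11 = log_11(22).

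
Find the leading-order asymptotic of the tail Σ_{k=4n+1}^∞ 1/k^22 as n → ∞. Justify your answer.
Σ_{k>4n} 1/k^22 ~ 1/(21 · (4n)^21)

Compare to the integral: ∫_{4n}^∞ x^(−22) dx = [−x^(−21)/21]_{4n}^∞ = 1/((22−1)·(4n)^21). Euler-Maclaurin then gives
  Σ_{k>4n} 1/k^22 = ∫_{4n}^∞ dx/x^22 − 1/(2·(4n)^22) + O(1/(4n)^23).
(Equivalently this is ζ(22) − Σ_{k≤4n} 1/k^22.)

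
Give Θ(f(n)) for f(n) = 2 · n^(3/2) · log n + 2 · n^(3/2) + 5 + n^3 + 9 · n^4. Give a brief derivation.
f(n) ∈ Θ(n^4)

Compare the terms by growth order. For large n, n^a · (log n)^b dominates n^a' · (log n)^b' iff a > a', or (a = a' and b > b'). Ranking the 5 terms shows the dominant one is 9 · n^4. Hence f(n) ∈ Θ(n^4).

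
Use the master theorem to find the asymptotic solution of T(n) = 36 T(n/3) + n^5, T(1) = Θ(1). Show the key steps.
T(n) = Θ(n^5)

log_3 36 ≈ 3.262. f(n) = n^5 dominates n^(log_3 36) since 5 > 3.262, and the regularity condition a·f(n/b) = 36·(n/3)^5 = (36/243)·n^5 ≤ c·f(n) holds with c = 36/243 ≈ 0.148 < 1. So this is Case 3: T(n) = Θ(f(n)) = Θ(n^5).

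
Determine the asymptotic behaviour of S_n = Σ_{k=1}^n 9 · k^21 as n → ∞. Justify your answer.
S_n ~ 9 · n^22 / 22

By integral comparison (Euler-Maclaurin), Σ_{k=1}^n 9 · k^21 = 9 · ∫_0^n x^21 dx + O(n^21) = 9 · n^22/22 + O(n^21). (Equivalently, Faulhaber's formula gives the same leading term.)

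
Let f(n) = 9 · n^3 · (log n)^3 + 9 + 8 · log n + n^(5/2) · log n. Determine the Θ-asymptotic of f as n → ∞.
f(n) ∈ Θ(n^3 · (log n)^3)

Compare the terms by growth order. For large n, n^a · (log n)^b dominates n^a' · (log n)^b' iff a > a', or (a = a' and b > b'). Ranking the 4 terms shows the dominant one is 9 · n^3 · (log n)^3. Hence f(n) ∈ Θ(n^3 · (log n)^3).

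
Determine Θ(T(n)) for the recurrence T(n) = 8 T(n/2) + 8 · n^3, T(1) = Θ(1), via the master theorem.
T(n) = Θ(n^3 log n)

log_2 8 = 3, and f(n) = 8 · n^3 = Θ(n^(log_2 8)). This is Case 2 of the master theorem: T(n) = Θ(f(n) · log n) = Θ(n^3 log n).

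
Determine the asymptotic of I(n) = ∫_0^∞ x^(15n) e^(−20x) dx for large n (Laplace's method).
I(n) ~ (sqrt(2π·15n) / 20) · (15n/(20e))^(15n)

Write the integrand as exp(15n ln x − 20x) and set f(x) = 15n ln x − 20x. Then f'(x) = 15n/x − 20 = 0 at x* = 15n/20, and f''(x*) = −15n/x*^2 = −20^2/(15n). Laplace's method (interior maximum) gives
  I(n) ~ e^(f(x*)) · sqrt(2π / |f''(x*)|)
        = exp(15n ln(15n/20) − 15n) · sqrt(2π · 15n / 20^2)
        = (15n/20)^(15n) e^(−15n) · sqrt(2π·15n) / 20
        = (sqrt(2π·15n) / 20) · (15n/(20e))^(15n).
This matches Γ(15n+1)/20^(15n+1) with Stirling applied to Γ.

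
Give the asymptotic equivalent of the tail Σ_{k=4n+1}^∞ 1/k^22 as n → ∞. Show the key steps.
Σ_{k>4n} 1/k^22 ~ 1/(21 · (4n)^21)

Compare to the integral: ∫_{4n}^∞ x^(−22) dx = [−x^(−21)/21]_{4n}^∞ = 1/((22−1)·(4n)^21). Euler-Maclaurin then gives
  Σ_{k>4n} 1/k^22 = ∫_{4n}^∞ dx/x^22 − 1/(2·(4n)^22) + O(1/(4n)^23).
(Equivalently this is ζ(22) − Σ_{k≤4n} 1/k^22.)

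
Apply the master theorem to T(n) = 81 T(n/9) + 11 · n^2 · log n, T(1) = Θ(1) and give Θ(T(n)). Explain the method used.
T(n) = Θ(n^2 · (log n)^2)

Here log_9 81 = 2 and f(n) = 11 · n^2 · log n = Θ(n^(log_9 81) · (log n)^1). This is the extended Case 2 of the master theorem (f matches the critical exponent up to log factors), giving T(n) = Θ(n^(log_9 81) · (log n)^(1+1)) = Θ(n^2 · (log n)^2).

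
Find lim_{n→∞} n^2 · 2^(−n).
lim = 0

Exponentials with base > 1 dominate every fixed polynomial: for any fixed c, n^c / 2^n → 0 as n → ∞ (e.g. by the ratio test, or by writing 2^n = e^(n ln 2) and noting e^(n ln 2) / n^c → ∞). Hence n^2 · 2^(−n) = n^2 / 2^n → 0.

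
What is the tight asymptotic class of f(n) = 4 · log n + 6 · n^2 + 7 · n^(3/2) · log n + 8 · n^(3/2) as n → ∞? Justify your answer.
f(n) ∈ Θ(n^2)

Compare the terms by growth order. For large n, n^a · (log n)^b dominates n^a' · (log n)^b' iff a > a', or (a = a' and b > b'). Ranking the 4 terms shows the dominant one is 6 · n^2. Hence f(n) ∈ Θ(n^2).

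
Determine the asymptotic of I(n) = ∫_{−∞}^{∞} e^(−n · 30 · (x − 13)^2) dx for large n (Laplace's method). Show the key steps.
I(n) = sqrt(π/(30n))

Here φ(x) = 30 · (x − 13)^2 has its unique minimum at x* = 13 with φ(x*) = 0 and φ''(x*) = 60. Laplace's method gives
  I(n) ~ e^(−n φ(x*)) · sqrt(2π / (n · φ''(x*))) = sqrt(2π / (60n)) = sqrt(π/(30n)).
This is exact: substituting u = (x − 13)·sqrt(30n) gives I(n) = (1/sqrt(30n)) ∫_{−∞}^{∞} e^(−u^2) du = sqrt(π/(30n)).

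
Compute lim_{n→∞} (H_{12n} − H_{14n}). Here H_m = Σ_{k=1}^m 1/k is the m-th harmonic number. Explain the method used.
lim = ln(12/14) = ln(6/7)

Euler-Maclaurin gives H_m = ln m + γ + 1/(2m) + O(1/m^2). The γ and O(1/m) terms cancel in the difference:
  H_{12n} − H_{14n} = ln(12n) − ln(14n) + O(1/n) = ln(12/14) + O(1/n).
Hence the limit is ln(12/14) = ln(6/7).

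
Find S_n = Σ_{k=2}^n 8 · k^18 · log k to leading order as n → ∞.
S_n ~ 8 · n^19 log n / 19 − 8 · n^19 / 361

By integral comparison, S_n = ∫_1^n 8 · x^18 · log x dx + O(n^18 · log n). For the integral, ∫ x^18 log x dx = n^19 log n / 19 − n^19/361 (integration by parts). Hence S_n ~ 8 · n^19 log n / 19 − 8 · n^19 / 361.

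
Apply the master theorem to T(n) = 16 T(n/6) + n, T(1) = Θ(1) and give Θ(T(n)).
T(n) = Θ(n^(log_6 16))

Master theorem: compare f(n) = n to n^(log_6 16) where log_6 16 ≈ 1.547. Since 1 < log_6 16, we have f(n) = O(n^(log_6 16 − ε)) for some ε > 0 — Case 1. Hence T(n) = Θ(n^(log_6 16)).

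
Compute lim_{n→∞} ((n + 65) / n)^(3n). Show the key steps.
lim = e^195

Rewrite as (1 + 65/n)^(3n). By the standard limit (1 + x/n)^n → e^x, we have (1 + 65/n)^n → e^65, and raising to the 3rd power gives e^195.
More precisely, ln[(1 + 65/n)^(3n)] = 3n · ln(1 + 65/n) = 3n · (65/n + O(1/n^2)) = 195 + O(1/n) → 195.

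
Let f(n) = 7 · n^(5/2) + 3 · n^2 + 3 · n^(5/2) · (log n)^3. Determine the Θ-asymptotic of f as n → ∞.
f(n) ∈ Θ(n^(5/2) · (log n)^3)

Compare the terms by growth order. For large n, n^a · (log n)^b dominates n^a' · (log n)^b' iff a > a', or (a = a' and b > b'). Ranking the 3 terms shows the dominant one is 3 · n^(5/2) · (log n)^3. Hence f(n) ∈ Θ(n^(5/2) · (log n)^3).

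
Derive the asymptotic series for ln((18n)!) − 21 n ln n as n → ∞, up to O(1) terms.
ln((18n)!) − 21 n ln n = −3 n ln n + 18(ln 18 − 1) n + (1/2) ln(2π·18n) + O(1/n)

Stirling: ln((18n)!) = 18n ln(18n) − 18n + (1/2) ln(2π·18n) + O(1/n).
Expand 18n ln(18n) = 18n (ln n + ln 18) = 18n ln n + 18n ln 18.
Subtract 21n ln n: leading term is (18 − 21) n ln n = −3 n ln n. The next term is 18n ln 18 − 18n = 18(ln 18 − 1) n. Then the (1/2) ln(2π·18n) correction.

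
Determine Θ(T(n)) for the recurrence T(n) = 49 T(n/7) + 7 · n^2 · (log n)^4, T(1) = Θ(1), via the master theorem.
T(n) = Θ(n^2 · (log n)^5)

Here log_7 49 = 2 and f(n) = 7 · n^2 · (log n)^4 = Θ(n^(log_7 49) · (log n)^4). This is the extended Case 2 of the master theorem (f matches the critical exponent up to log factors), giving T(n) = Θ(n^(log_7 49) · (log n)^(4+1)) = Θ(n^2 · (log n)^5).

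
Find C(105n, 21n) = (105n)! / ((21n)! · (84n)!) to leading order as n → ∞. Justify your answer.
C(105n, 21n) ~ (3125/256)^(21n) · sqrt(5/(8π·21n))

Write N = 21n. Apply Stirling to each factorial:
  (5N)! ~ sqrt(2π·5N) · (5N/e)^(5N),
  N! ~ sqrt(2π N) · (N/e)^N,
  (4N)! ~ sqrt(2π·4N) · (4N/e)^(4N).
The exponential factors combine to (5N)^(5N) / (N^N · (4N)^(4N)) = 5^(5N)/4^(4N) = (5^5/4^4)^N = (3125/256)^N.
The square-root prefactors combine to sqrt(2π·5N) / (sqrt(2π N)·sqrt(2π·4N)) = sqrt(5 / (2π·4·N)) = sqrt(5/(8π·21n)).
Substituting N = 21n: C(105n, 21n) ~ (3125/256)^(21n) · sqrt(5/(8π·21n)).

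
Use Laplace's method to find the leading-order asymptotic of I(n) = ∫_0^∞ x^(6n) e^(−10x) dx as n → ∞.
I(n) ~ (sqrt(2π·6n) / 10) · (6n/(10e))^(6n)

Write the integrand as exp(6n ln x − 10x) and set f(x) = 6n ln x − 10x. Then f'(x) = 6n/x − 10 = 0 at x* = 6n/10, and f''(x*) = −6n/x*^2 = −10^2/(6n). Laplace's method (interior maximum) gives
  I(n) ~ e^(f(x*)) · sqrt(2π / |f''(x*)|)
        = exp(6n ln(6n/10) − 6n) · sqrt(2π · 6n / 10^2)
        = (6n/10)^(6n) e^(−6n) · sqrt(2π·6n) / 10
        = (sqrt(2π·6n) / 10) · (6n/(10e))^(6n).
This matches Γ(6n+1)/10^(6n+1) with Stirling applied to Γ.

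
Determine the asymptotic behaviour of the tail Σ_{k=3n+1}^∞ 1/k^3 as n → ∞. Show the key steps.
Σ_{k>3n} 1/k^3 ~ 1/(2 · (3n)^2)

Compare to the integral: ∫_{3n}^∞ x^(−3) dx = [−x^(−2)/2]_{3n}^∞ = 1/((3−1)·(3n)^2). Euler-Maclaurin then gives
  Σ_{k>3n} 1/k^3 = ∫_{3n}^∞ dx/x^3 − 1/(2·(3n)^3) + O(1/(3n)^4).
(Equivalently this is ζ(3) − Σ_{k≤3n} 1/k^3.)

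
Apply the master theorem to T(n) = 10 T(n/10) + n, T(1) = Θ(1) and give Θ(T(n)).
T(n) = Θ(n log n)

log_10 10 = 1, and f(n) = n = Θ(n^(log_10 10)). This is Case 2 of the master theorem: T(n) = Θ(f(n) · log n) = Θ(n log n).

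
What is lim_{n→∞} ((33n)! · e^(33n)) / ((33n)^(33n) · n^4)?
lim = 0

Stirling: (33n)! ~ sqrt(2π·33n) · (33n/e)^(33n). Hence
  (33n)! · e^(33n) / (33n)^(33n) ~ sqrt(2π·33n).
Dividing by n^4: sqrt(2π·33n) / n^4 = sqrt(2π·33) · n^((1−8)/2), so the expression behaves like sqrt(2π·33) · n^((1−8)/2) → 0.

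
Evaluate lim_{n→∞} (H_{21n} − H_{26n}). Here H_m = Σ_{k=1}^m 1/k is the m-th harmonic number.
lim = ln(21/26)

Euler-Maclaurin gives H_m = ln m + γ + 1/(2m) + O(1/m^2). The γ and O(1/m) terms cancel in the difference:
  H_{21n} − H_{26n} = ln(21n) − ln(26n) + O(1/n) = ln(21/26) + O(1/n).
Hence the limit is ln(21/26).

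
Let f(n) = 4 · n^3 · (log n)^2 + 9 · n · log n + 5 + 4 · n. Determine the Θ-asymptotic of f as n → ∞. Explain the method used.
f(n) ∈ Θ(n^3 · (log n)^2)

Compare the terms by growth order. For large n, n^a · (log n)^b dominates n^a' · (log n)^b' iff a > a', or (a = a' and b > b'). Ranking the 4 terms shows the dominant one is 4 · n^3 · (log n)^2. Hence f(n) ∈ Θ(n^3 · (log n)^2).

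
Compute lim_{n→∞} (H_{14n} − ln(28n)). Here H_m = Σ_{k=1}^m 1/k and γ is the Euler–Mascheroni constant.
lim = −ln 2 + γ

By Euler-Maclaurin, H_m = ln m + γ + O(1/m). So
  H_{14n} − ln(28n) = ln(14n) + γ − ln(28n) + O(1/n)
                       = ln(14/28) + γ + O(1/n).
Hence the limit is ln(14/28) + γ (= −ln 2).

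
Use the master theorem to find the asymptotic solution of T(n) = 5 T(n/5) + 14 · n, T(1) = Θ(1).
T(n) = Θ(n log n)

log_5 5 = 1, and f(n) = 14 · n = Θ(n^(log_5 5)). This is Case 2 of the master theorem: T(n) = Θ(f(n) · log n) = Θ(n log n).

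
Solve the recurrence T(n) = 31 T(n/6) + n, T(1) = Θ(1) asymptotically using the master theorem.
T(n) = Θ(n^(log_6 31))

Master theorem: compare f(n) = n to n^(log_6 31) where log_6 31 ≈ 1.917. Since 1 < log_6 31, we have f(n) = O(n^(log_6 31 − ε)) for some ε > 0 — Case 1. Hence T(n) = Θ(n^(log_6 31)).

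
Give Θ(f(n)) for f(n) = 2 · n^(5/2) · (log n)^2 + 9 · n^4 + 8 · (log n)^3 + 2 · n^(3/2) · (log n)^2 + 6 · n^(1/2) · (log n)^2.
f(n) ∈ Θ(n^4)

Compare the terms by growth order. For large n, n^a · (log n)^b dominates n^a' · (log n)^b' iff a > a', or (a = a' and b > b'). Ranking the 5 terms shows the dominant one is 9 · n^4. Hence f(n) ∈ Θ(n^4).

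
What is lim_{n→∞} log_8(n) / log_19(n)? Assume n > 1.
lim = ln(19) / ln(8) = log_8(19)

Change of base: log_8(n) = ln n / ln 8 and log_19(n) = ln n / ln 19. The ratio is (ln n / ln 8) · (ln 19 / ln n) = ln 19 / ln 8, a constant independent of n. So the limit is ln 19 / ln 8 = log_8(19).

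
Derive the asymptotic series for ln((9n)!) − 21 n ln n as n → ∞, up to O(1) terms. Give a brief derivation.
ln((9n)!) − 21 n ln n = −12 n ln n + 9(ln 9 − 1) n + (1/2) ln(2π·9n) + O(1/n)

Stirling: ln((9n)!) = 9n ln(9n) − 9n + (1/2) ln(2π·9n) + O(1/n).
Expand 9n ln(9n) = 9n (ln n + ln 9) = 9n ln n + 9n ln 9.
Subtract 21n ln n: leading term is (9 − 21) n ln n = −12 n ln n. The next term is 9n ln 9 − 9n = 9(ln 9 − 1) n. Then the (1/2) ln(2π·9n) correction.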